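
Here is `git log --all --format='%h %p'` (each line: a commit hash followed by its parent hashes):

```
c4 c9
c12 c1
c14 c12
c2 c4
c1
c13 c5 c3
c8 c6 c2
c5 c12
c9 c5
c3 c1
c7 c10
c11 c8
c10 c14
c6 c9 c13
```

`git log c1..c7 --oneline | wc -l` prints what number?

Reachable from c7: {c1, c10, c12, c14, c7}.
Reachable from c1: {c1}.
In c7's history but not c1's: {c10, c12, c14, c7} — 4 commits.

4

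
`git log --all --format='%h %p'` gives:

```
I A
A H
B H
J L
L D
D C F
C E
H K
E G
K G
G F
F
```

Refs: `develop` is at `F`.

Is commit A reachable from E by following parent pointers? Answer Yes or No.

No

Ancestors of E: {E, F, G}.
A is not in that set, so it is not an ancestor of E.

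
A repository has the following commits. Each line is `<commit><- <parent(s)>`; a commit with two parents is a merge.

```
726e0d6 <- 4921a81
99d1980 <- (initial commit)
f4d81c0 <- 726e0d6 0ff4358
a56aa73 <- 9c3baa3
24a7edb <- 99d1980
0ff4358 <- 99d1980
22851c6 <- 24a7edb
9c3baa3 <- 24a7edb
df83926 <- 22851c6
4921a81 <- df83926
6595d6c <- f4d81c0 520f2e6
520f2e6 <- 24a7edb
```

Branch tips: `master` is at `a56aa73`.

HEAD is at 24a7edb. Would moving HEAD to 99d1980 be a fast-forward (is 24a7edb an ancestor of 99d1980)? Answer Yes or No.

No

A fast-forward from 24a7edb to 99d1980 is possible iff 24a7edb is an ancestor of 99d1980.
Ancestors of 99d1980: {99d1980}.
24a7edb is not among them, so fast-forward is not possible.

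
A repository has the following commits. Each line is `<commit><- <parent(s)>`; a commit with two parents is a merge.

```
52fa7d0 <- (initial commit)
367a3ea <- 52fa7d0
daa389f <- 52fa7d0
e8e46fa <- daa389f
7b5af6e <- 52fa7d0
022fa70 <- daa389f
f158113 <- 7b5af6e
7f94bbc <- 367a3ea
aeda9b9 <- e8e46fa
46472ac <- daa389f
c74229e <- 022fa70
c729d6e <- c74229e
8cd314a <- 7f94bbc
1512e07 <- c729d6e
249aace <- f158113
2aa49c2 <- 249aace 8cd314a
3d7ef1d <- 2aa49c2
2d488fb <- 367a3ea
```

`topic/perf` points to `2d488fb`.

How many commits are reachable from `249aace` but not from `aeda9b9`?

Reachable from 249aace: {249aace, 52fa7d0, 7b5af6e, f158113}.
Reachable from aeda9b9: {52fa7d0, aeda9b9, daa389f, e8e46fa}.
In 249aace's history but not aeda9b9's: {249aace, 7b5af6e, f158113} — 3 commits.

3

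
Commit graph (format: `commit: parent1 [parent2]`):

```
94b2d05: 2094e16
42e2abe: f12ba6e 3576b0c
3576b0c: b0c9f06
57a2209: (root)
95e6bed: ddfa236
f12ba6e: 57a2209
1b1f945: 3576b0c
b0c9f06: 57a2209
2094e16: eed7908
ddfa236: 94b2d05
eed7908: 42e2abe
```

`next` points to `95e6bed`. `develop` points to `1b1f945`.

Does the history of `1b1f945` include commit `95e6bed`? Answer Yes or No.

No

Ancestors of 1b1f945: {1b1f945, 3576b0c, 57a2209, b0c9f06}.
95e6bed is not in that set, so it is not an ancestor of 1b1f945.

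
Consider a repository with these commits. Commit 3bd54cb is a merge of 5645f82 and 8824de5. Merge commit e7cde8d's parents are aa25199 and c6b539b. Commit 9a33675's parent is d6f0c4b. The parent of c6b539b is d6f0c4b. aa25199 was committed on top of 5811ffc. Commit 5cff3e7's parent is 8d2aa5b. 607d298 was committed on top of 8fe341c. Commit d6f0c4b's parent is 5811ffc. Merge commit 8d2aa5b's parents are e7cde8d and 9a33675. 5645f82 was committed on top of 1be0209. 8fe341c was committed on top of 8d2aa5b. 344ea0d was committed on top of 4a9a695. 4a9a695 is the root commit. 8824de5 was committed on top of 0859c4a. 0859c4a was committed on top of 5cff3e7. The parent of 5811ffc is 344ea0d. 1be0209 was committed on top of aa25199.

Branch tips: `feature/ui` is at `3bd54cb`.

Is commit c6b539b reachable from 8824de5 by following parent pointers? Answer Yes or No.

Ancestors of 8824de5 (commits reachable by following parents): {0859c4a, 344ea0d, 4a9a695, 5811ffc, 5cff3e7, 8824de5, 8d2aa5b, 9a33675, aa25199, c6b539b, d6f0c4b, e7cde8d}.
c6b539b is in that set, so it is an ancestor of 8824de5.

Yes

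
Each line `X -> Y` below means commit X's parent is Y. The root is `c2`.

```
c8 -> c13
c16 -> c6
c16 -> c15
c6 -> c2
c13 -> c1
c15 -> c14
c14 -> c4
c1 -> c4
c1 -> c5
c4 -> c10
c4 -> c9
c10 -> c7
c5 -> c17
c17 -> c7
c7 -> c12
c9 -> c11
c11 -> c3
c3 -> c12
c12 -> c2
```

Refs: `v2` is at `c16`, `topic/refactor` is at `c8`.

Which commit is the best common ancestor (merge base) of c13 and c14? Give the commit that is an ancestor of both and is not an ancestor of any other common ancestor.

c4

Ancestors of c13: {c1, c10, c11, c12, c13, c17, c2, c3, c4, c5, c7, c9}.
Ancestors of c14: {c10, c11, c12, c14, c2, c3, c4, c7, c9}.
Common ancestors: {c10, c11, c12, c2, c3, c4, c7, c9}.
Among these, c4 is not an ancestor of any other common ancestor — it is the merge base.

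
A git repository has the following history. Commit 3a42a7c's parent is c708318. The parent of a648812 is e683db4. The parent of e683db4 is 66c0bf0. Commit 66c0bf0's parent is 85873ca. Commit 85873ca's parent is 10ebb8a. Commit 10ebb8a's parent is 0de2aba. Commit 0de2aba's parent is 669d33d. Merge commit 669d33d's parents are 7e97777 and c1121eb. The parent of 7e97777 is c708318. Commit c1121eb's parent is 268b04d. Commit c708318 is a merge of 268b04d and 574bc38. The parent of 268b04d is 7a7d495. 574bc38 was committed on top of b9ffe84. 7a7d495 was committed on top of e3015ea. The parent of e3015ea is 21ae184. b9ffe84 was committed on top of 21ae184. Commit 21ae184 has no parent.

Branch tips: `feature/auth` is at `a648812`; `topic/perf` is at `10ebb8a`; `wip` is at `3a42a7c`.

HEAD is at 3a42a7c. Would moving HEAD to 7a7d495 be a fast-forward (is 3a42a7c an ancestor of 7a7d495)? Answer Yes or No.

A fast-forward from 3a42a7c to 7a7d495 is possible iff 3a42a7c is an ancestor of 7a7d495.
Ancestors of 7a7d495: {21ae184, 7a7d495, e3015ea}.
3a42a7c is not among them, so fast-forward is not possible.

No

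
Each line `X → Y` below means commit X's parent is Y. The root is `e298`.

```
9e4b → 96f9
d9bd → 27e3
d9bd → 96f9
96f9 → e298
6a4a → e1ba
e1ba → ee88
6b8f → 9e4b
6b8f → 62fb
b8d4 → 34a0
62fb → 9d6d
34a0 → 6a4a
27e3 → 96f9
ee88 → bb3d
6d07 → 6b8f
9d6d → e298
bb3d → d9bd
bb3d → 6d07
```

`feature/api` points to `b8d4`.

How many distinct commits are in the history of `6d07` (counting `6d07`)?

7

Walking parent pointers from 6d07: reachable set = {62fb, 6b8f, 6d07, 96f9, 9d6d, 9e4b, e298}.
That is 7 commits.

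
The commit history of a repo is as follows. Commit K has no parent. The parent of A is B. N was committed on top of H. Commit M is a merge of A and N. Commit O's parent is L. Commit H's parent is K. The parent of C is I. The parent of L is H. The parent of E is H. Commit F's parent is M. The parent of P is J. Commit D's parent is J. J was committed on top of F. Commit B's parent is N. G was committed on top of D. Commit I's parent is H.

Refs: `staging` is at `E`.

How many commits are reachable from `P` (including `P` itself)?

9

Walking parent pointers from P: reachable set = {A, B, F, H, J, K, M, N, P}.
That is 9 commits.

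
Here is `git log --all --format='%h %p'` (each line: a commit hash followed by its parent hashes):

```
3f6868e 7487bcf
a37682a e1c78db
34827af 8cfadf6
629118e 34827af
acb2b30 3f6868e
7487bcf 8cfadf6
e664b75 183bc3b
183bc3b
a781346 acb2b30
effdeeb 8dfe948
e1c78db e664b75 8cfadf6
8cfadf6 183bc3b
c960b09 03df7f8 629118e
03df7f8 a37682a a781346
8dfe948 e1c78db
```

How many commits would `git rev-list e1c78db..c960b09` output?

Reachable from c960b09: {03df7f8, 183bc3b, 34827af, 3f6868e, 629118e, 7487bcf, 8cfadf6, a37682a, a781346, acb2b30, c960b09, e1c78db, e664b75}.
Reachable from e1c78db: {183bc3b, 8cfadf6, e1c78db, e664b75}.
In c960b09's history but not e1c78db's: {03df7f8, 34827af, 3f6868e, 629118e, 7487bcf, a37682a, a781346, acb2b30, c960b09} — 9 commits.

9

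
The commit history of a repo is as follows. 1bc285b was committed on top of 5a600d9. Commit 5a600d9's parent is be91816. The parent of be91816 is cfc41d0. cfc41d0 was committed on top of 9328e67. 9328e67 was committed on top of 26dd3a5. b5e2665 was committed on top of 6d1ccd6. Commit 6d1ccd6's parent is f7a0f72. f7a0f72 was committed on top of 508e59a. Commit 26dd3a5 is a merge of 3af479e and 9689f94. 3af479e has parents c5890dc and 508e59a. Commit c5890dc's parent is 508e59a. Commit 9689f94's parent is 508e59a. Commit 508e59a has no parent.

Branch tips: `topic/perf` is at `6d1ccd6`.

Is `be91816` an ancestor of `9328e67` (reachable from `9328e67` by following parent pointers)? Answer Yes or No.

Ancestors of 9328e67: {26dd3a5, 3af479e, 508e59a, 9328e67, 9689f94, c5890dc}.
be91816 is not in that set, so it is not an ancestor of 9328e67.

No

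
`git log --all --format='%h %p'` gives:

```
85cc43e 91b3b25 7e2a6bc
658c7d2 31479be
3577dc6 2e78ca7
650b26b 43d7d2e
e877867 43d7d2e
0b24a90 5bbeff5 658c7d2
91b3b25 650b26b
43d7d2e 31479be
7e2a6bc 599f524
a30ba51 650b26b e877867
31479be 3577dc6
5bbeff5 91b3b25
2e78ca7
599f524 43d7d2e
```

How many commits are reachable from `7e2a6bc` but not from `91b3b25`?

2

Reachable from 7e2a6bc: {2e78ca7, 31479be, 3577dc6, 43d7d2e, 599f524, 7e2a6bc}.
Reachable from 91b3b25: {2e78ca7, 31479be, 3577dc6, 43d7d2e, 650b26b, 91b3b25}.
In 7e2a6bc's history but not 91b3b25's: {599f524, 7e2a6bc} — 2 commits.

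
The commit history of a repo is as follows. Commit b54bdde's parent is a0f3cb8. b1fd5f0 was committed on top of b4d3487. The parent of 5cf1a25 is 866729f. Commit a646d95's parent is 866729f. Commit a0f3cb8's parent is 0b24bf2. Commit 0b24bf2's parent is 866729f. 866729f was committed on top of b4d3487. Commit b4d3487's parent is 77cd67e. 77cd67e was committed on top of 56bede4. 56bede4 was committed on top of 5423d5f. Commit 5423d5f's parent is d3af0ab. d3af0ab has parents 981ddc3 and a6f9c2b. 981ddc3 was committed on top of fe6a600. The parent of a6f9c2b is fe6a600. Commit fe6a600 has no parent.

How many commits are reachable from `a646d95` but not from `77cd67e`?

Reachable from a646d95: {5423d5f, 56bede4, 77cd67e, 866729f, 981ddc3, a646d95, a6f9c2b, b4d3487, d3af0ab, fe6a600}.
Reachable from 77cd67e: {5423d5f, 56bede4, 77cd67e, 981ddc3, a6f9c2b, d3af0ab, fe6a600}.
In a646d95's history but not 77cd67e's: {866729f, a646d95, b4d3487} — 3 commits.

3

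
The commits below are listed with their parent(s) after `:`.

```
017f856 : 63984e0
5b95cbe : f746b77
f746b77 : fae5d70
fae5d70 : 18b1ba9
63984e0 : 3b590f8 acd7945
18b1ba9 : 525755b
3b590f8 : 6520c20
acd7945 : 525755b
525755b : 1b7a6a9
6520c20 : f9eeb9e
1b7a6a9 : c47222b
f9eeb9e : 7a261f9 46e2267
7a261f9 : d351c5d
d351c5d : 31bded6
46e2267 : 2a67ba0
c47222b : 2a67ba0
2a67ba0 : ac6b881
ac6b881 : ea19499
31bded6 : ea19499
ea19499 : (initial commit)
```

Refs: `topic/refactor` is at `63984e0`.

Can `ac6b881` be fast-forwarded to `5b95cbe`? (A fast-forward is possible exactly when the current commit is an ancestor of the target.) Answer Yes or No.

Yes

A fast-forward from ac6b881 to 5b95cbe is possible iff ac6b881 is an ancestor of 5b95cbe.
Ancestors of 5b95cbe: {18b1ba9, 1b7a6a9, 2a67ba0, 525755b, 5b95cbe, ac6b881, c47222b, ea19499, f746b77, fae5d70}.
ac6b881 is among them, so fast-forward is possible.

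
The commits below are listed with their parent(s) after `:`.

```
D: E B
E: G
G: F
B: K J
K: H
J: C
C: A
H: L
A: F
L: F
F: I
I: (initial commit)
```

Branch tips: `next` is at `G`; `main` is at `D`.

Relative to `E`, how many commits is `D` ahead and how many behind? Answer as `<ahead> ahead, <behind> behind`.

Reachable from D: {A, B, C, D, E, F, G, H, I, J, K, L}.
Reachable from E: {E, F, G, I}.
Only in D's history (ahead): {A, B, C, D, H, J, K, L} — 8.
Only in E's history (behind): {} — 0.

8 ahead, 0 behind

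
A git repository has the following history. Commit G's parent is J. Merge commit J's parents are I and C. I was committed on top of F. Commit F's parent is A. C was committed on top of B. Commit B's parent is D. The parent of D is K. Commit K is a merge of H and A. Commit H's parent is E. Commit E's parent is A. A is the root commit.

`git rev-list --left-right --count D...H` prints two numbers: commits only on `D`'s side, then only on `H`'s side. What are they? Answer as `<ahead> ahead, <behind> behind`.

2 ahead, 0 behind

Reachable from D: {A, D, E, H, K}.
Reachable from H: {A, E, H}.
Only in D's history (ahead): {D, K} — 2.
Only in H's history (behind): {} — 0.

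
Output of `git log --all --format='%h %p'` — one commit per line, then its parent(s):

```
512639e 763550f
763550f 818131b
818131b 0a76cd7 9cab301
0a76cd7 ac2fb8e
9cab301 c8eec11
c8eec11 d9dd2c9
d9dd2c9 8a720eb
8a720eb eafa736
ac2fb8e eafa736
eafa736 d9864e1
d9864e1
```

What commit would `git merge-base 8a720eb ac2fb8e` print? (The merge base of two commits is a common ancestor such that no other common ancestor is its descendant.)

eafa736

Ancestors of 8a720eb: {8a720eb, d9864e1, eafa736}.
Ancestors of ac2fb8e: {ac2fb8e, d9864e1, eafa736}.
Common ancestors: {d9864e1, eafa736}.
Among these, eafa736 is not an ancestor of any other common ancestor — it is the merge base.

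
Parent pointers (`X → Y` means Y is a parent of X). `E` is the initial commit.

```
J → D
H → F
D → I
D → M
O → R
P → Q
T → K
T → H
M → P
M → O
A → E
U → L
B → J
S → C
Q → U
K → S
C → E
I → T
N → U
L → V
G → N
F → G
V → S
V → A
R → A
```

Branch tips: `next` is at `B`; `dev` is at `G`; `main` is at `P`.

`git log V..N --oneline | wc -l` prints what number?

Reachable from N: {A, C, E, L, N, S, U, V}.
Reachable from V: {A, C, E, S, V}.
In N's history but not V's: {L, N, U} — 3 commits.

3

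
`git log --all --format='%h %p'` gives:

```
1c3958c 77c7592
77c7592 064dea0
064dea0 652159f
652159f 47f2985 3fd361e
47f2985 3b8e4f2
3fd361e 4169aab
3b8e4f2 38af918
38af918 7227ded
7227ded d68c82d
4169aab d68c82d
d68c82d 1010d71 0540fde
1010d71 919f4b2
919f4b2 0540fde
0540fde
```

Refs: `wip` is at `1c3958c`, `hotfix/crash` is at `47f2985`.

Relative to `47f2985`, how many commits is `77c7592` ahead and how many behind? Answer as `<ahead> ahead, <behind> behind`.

5 ahead, 0 behind

Reachable from 77c7592: {0540fde, 064dea0, 1010d71, 38af918, 3b8e4f2, 3fd361e, 4169aab, 47f2985, 652159f, 7227ded, 77c7592, 919f4b2, d68c82d}.
Reachable from 47f2985: {0540fde, 1010d71, 38af918, 3b8e4f2, 47f2985, 7227ded, 919f4b2, d68c82d}.
Only in 77c7592's history (ahead): {064dea0, 3fd361e, 4169aab, 652159f, 77c7592} — 5.
Only in 47f2985's history (behind): {} — 0.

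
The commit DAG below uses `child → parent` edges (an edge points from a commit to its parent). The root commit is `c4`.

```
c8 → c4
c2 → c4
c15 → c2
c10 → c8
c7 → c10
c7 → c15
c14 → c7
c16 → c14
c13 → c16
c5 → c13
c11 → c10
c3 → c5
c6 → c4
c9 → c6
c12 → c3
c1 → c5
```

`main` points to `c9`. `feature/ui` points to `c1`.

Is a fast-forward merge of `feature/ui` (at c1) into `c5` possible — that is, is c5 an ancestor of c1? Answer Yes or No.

Yes

A fast-forward from c5 to c1 is possible iff c5 is an ancestor of c1.
Ancestors of c1: {c1, c10, c13, c14, c15, c16, c2, c4, c5, c7, c8}.
c5 is among them, so fast-forward is possible.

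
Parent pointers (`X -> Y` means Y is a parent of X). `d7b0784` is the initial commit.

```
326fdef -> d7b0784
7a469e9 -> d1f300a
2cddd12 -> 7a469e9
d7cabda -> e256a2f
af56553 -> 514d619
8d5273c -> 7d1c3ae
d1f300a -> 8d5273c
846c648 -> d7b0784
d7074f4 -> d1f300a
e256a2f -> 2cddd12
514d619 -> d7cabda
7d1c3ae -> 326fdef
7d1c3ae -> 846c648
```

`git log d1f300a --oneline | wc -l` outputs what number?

6

Walking parent pointers from d1f300a: reachable set = {326fdef, 7d1c3ae, 846c648, 8d5273c, d1f300a, d7b0784}.
That is 6 commits.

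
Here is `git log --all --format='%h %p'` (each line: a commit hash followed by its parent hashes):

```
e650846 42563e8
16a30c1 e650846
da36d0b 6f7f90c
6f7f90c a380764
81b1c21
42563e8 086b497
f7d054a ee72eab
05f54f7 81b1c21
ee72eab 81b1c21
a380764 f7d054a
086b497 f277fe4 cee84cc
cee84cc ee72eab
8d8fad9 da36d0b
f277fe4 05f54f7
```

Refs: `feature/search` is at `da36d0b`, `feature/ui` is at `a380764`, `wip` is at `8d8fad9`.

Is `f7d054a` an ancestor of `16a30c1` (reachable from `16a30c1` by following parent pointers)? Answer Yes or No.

No

Ancestors of 16a30c1: {05f54f7, 086b497, 16a30c1, 42563e8, 81b1c21, cee84cc, e650846, ee72eab, f277fe4}.
f7d054a is not in that set, so it is not an ancestor of 16a30c1.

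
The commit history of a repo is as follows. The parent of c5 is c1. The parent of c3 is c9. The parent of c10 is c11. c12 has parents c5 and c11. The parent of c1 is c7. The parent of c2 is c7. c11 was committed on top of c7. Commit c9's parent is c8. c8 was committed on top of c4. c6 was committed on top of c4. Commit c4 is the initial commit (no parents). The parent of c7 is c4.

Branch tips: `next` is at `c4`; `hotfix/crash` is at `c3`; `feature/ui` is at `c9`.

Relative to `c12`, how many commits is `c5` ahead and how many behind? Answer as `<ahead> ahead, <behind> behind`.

0 ahead, 2 behind

Reachable from c5: {c1, c4, c5, c7}.
Reachable from c12: {c1, c11, c12, c4, c5, c7}.
Only in c5's history (ahead): {} — 0.
Only in c12's history (behind): {c11, c12} — 2.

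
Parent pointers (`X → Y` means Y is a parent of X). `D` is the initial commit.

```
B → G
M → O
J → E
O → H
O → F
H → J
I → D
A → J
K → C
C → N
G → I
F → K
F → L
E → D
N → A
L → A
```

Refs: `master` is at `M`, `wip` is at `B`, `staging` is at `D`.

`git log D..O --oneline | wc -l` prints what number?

Reachable from O: {A, C, D, E, F, H, J, K, L, N, O}.
Reachable from D: {D}.
In O's history but not D's: {A, C, E, F, H, J, K, L, N, O} — 10 commits.

10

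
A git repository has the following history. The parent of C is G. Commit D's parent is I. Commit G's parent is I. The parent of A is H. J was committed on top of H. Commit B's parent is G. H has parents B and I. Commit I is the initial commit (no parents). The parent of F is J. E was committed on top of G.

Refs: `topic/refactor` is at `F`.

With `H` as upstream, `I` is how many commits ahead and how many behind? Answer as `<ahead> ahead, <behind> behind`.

0 ahead, 3 behind

Reachable from I: {I}.
Reachable from H: {B, G, H, I}.
Only in I's history (ahead): {} — 0.
Only in H's history (behind): {B, G, H} — 3.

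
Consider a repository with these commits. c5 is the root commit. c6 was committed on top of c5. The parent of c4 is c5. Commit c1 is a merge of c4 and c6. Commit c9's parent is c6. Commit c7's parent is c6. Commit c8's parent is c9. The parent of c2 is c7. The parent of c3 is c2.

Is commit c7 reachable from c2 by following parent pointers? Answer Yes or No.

Ancestors of c2 (commits reachable by following parents): {c2, c5, c6, c7}.
c7 is in that set, so it is an ancestor of c2.

Yes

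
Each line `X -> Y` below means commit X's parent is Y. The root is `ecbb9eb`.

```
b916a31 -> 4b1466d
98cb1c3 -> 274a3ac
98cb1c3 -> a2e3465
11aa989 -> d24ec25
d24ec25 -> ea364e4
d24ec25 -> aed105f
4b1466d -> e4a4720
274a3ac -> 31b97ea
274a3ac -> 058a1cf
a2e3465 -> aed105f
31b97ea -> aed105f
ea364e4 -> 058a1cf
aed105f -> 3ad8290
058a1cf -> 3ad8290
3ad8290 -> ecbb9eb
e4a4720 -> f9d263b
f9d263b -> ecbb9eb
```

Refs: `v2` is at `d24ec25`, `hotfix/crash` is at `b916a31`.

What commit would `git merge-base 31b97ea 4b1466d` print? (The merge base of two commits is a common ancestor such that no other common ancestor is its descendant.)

ecbb9eb

Ancestors of 31b97ea: {31b97ea, 3ad8290, aed105f, ecbb9eb}.
Ancestors of 4b1466d: {4b1466d, e4a4720, ecbb9eb, f9d263b}.
Common ancestors: {ecbb9eb}.
The only common ancestor is ecbb9eb, so it is the merge base.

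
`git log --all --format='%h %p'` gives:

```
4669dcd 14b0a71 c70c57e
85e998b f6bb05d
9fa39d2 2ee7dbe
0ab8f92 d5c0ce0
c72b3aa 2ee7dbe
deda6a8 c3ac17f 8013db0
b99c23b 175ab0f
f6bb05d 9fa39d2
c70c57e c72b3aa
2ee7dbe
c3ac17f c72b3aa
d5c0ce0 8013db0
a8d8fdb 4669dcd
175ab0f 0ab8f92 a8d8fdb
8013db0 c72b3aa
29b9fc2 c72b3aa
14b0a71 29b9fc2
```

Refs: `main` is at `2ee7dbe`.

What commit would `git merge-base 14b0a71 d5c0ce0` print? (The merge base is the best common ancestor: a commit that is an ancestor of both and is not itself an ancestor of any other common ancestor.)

Ancestors of 14b0a71: {14b0a71, 29b9fc2, 2ee7dbe, c72b3aa}.
Ancestors of d5c0ce0: {2ee7dbe, 8013db0, c72b3aa, d5c0ce0}.
Common ancestors: {2ee7dbe, c72b3aa}.
Among these, c72b3aa is not an ancestor of any other common ancestor — it is the merge base.

c72b3aa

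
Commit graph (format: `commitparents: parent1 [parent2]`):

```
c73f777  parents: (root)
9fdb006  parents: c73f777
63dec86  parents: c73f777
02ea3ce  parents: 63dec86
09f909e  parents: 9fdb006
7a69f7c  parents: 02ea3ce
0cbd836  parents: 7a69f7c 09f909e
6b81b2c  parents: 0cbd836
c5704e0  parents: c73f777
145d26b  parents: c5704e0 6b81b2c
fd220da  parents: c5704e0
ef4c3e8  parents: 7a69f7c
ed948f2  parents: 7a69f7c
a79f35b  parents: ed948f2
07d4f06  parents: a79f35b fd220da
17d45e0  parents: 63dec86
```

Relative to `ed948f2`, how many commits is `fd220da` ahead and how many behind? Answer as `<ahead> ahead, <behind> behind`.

Reachable from fd220da: {c5704e0, c73f777, fd220da}.
Reachable from ed948f2: {02ea3ce, 63dec86, 7a69f7c, c73f777, ed948f2}.
Only in fd220da's history (ahead): {c5704e0, fd220da} — 2.
Only in ed948f2's history (behind): {02ea3ce, 63dec86, 7a69f7c, ed948f2} — 4.

2 ahead, 4 behind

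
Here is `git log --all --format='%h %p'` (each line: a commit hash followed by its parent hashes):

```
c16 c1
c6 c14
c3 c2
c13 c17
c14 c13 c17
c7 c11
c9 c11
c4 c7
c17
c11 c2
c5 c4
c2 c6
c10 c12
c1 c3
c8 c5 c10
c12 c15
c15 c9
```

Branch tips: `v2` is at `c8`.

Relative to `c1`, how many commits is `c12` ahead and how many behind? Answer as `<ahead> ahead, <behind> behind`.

Reachable from c12: {c11, c12, c13, c14, c15, c17, c2, c6, c9}.
Reachable from c1: {c1, c13, c14, c17, c2, c3, c6}.
Only in c12's history (ahead): {c11, c12, c15, c9} — 4.
Only in c1's history (behind): {c1, c3} — 2.

4 ahead, 2 behind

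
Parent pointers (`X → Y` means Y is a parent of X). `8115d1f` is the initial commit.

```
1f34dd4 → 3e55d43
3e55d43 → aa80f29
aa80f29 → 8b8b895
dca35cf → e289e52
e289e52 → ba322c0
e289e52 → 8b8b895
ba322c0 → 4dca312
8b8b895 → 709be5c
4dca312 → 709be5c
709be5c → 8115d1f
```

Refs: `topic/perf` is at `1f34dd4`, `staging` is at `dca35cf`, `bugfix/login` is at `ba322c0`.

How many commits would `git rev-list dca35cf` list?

Walking parent pointers from dca35cf: reachable set = {4dca312, 709be5c, 8115d1f, 8b8b895, ba322c0, dca35cf, e289e52}.
That is 7 commits.

7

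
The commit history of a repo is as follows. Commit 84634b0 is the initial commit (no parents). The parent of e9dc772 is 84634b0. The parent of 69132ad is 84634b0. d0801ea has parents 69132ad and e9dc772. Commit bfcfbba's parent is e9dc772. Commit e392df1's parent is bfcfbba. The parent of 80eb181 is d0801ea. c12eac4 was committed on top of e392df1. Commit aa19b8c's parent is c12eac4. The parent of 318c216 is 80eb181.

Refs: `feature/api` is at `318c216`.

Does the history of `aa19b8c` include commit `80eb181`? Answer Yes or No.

Ancestors of aa19b8c: {84634b0, aa19b8c, bfcfbba, c12eac4, e392df1, e9dc772}.
80eb181 is not in that set, so it is not an ancestor of aa19b8c.

No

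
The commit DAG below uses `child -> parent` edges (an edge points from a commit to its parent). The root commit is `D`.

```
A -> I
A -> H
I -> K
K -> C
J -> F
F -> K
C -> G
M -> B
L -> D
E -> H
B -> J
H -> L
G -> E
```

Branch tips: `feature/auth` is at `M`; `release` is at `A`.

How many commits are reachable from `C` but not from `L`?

4

Reachable from C: {C, D, E, G, H, L}.
Reachable from L: {D, L}.
In C's history but not L's: {C, E, G, H} — 4 commits.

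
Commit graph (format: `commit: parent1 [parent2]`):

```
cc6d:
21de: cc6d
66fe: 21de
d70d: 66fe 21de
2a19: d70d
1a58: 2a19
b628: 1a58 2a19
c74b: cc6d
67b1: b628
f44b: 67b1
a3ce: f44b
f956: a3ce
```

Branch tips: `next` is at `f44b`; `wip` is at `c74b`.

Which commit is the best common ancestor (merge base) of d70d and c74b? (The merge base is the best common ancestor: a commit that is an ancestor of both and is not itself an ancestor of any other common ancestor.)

cc6d

Ancestors of d70d: {21de, 66fe, cc6d, d70d}.
Ancestors of c74b: {c74b, cc6d}.
Common ancestors: {cc6d}.
The only common ancestor is cc6d, so it is the merge base.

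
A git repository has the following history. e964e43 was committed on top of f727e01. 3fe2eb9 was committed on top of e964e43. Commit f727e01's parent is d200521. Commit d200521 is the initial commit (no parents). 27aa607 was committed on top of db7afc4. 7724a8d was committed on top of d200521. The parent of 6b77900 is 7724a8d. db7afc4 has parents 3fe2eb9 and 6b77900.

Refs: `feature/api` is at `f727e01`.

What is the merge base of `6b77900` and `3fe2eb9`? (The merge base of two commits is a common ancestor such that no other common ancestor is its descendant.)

d200521

Ancestors of 6b77900: {6b77900, 7724a8d, d200521}.
Ancestors of 3fe2eb9: {3fe2eb9, d200521, e964e43, f727e01}.
Common ancestors: {d200521}.
The only common ancestor is d200521, so it is the merge base.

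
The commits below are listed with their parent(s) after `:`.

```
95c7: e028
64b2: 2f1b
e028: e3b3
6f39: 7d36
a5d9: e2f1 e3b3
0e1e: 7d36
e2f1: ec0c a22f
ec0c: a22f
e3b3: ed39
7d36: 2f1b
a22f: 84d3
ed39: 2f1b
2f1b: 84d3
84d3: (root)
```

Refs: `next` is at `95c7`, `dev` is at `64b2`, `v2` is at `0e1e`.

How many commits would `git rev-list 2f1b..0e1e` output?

2

Reachable from 0e1e: {0e1e, 2f1b, 7d36, 84d3}.
Reachable from 2f1b: {2f1b, 84d3}.
In 0e1e's history but not 2f1b's: {0e1e, 7d36} — 2 commits.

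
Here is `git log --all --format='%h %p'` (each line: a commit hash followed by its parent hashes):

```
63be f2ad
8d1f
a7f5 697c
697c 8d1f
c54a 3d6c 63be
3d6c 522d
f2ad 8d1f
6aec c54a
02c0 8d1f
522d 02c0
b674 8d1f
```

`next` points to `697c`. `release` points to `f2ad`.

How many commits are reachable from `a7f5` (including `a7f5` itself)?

3

Walking parent pointers from a7f5: reachable set = {697c, 8d1f, a7f5}.
That is 3 commits.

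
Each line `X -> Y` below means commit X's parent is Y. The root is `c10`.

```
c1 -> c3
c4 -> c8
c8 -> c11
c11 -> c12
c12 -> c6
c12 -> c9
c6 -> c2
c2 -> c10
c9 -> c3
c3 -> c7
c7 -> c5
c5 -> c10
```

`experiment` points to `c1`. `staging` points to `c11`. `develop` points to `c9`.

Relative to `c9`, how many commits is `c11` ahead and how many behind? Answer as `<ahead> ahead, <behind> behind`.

Reachable from c11: {c10, c11, c12, c2, c3, c5, c6, c7, c9}.
Reachable from c9: {c10, c3, c5, c7, c9}.
Only in c11's history (ahead): {c11, c12, c2, c6} — 4.
Only in c9's history (behind): {} — 0.

4 ahead, 0 behind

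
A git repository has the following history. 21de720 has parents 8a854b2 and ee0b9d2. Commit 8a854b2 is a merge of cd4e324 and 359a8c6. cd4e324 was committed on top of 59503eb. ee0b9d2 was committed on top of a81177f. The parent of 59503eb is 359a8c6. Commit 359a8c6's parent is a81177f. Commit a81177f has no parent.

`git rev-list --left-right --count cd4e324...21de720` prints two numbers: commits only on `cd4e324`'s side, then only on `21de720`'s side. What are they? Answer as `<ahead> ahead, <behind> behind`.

0 ahead, 3 behind

Reachable from cd4e324: {359a8c6, 59503eb, a81177f, cd4e324}.
Reachable from 21de720: {21de720, 359a8c6, 59503eb, 8a854b2, a81177f, cd4e324, ee0b9d2}.
Only in cd4e324's history (ahead): {} — 0.
Only in 21de720's history (behind): {21de720, 8a854b2, ee0b9d2} — 3.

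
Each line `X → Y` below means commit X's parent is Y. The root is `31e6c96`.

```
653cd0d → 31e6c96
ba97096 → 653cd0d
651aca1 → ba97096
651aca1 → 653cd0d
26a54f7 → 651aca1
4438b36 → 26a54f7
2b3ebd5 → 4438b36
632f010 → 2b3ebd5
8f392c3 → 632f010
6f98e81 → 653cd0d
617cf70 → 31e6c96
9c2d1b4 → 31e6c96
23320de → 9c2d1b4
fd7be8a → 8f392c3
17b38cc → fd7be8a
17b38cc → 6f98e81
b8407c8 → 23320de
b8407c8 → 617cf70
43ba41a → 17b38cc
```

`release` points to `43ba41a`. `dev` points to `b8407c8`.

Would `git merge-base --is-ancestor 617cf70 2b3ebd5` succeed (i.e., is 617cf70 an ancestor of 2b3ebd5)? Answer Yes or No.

No

Ancestors of 2b3ebd5: {26a54f7, 2b3ebd5, 31e6c96, 4438b36, 651aca1, 653cd0d, ba97096}.
617cf70 is not in that set, so it is not an ancestor of 2b3ebd5.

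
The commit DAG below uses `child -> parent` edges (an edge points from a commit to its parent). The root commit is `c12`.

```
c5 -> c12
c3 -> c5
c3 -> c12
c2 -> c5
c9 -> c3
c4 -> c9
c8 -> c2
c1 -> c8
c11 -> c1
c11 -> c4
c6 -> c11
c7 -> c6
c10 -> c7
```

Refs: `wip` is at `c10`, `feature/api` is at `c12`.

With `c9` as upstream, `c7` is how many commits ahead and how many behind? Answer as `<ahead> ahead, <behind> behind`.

7 ahead, 0 behind

Reachable from c7: {c1, c11, c12, c2, c3, c4, c5, c6, c7, c8, c9}.
Reachable from c9: {c12, c3, c5, c9}.
Only in c7's history (ahead): {c1, c11, c2, c4, c6, c7, c8} — 7.
Only in c9's history (behind): {} — 0.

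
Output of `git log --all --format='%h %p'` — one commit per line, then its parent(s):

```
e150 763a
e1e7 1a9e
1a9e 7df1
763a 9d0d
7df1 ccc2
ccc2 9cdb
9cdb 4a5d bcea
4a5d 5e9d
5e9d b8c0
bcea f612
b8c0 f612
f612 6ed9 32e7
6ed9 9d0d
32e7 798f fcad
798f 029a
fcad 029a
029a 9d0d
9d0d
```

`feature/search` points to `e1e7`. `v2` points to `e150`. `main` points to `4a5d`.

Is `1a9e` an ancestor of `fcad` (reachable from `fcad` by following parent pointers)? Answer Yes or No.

No

Ancestors of fcad: {029a, 9d0d, fcad}.
1a9e is not in that set, so it is not an ancestor of fcad.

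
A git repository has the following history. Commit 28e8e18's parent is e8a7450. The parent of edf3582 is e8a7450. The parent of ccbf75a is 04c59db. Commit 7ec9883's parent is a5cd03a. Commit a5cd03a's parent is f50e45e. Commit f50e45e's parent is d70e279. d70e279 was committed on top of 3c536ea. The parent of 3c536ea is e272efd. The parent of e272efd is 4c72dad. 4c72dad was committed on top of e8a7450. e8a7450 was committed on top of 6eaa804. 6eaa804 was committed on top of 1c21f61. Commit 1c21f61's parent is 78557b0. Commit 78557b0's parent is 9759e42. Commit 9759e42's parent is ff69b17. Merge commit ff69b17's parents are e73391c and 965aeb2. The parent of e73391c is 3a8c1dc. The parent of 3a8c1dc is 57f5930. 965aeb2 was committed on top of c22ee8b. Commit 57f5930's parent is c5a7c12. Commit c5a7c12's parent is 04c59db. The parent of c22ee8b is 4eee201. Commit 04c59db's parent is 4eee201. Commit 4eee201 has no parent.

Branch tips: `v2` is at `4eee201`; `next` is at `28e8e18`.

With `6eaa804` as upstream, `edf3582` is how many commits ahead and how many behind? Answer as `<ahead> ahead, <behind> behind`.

Reachable from edf3582: {04c59db, 1c21f61, 3a8c1dc, 4eee201, 57f5930, 6eaa804, 78557b0, 965aeb2, 9759e42, c22ee8b, c5a7c12, e73391c, e8a7450, edf3582, ff69b17}.
Reachable from 6eaa804: {04c59db, 1c21f61, 3a8c1dc, 4eee201, 57f5930, 6eaa804, 78557b0, 965aeb2, 9759e42, c22ee8b, c5a7c12, e73391c, ff69b17}.
Only in edf3582's history (ahead): {e8a7450, edf3582} — 2.
Only in 6eaa804's history (behind): {} — 0.

2 ahead, 0 behind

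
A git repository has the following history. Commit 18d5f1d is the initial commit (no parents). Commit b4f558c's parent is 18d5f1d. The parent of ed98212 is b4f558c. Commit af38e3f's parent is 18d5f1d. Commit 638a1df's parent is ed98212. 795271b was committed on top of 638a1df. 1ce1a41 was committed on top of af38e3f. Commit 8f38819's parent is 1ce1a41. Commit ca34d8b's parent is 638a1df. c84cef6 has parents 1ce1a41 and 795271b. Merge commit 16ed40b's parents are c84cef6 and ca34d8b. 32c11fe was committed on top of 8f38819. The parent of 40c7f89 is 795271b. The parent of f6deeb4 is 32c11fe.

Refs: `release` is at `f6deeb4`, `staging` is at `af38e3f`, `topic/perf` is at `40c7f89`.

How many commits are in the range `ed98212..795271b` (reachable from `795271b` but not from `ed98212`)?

2

Reachable from 795271b: {18d5f1d, 638a1df, 795271b, b4f558c, ed98212}.
Reachable from ed98212: {18d5f1d, b4f558c, ed98212}.
In 795271b's history but not ed98212's: {638a1df, 795271b} — 2 commits.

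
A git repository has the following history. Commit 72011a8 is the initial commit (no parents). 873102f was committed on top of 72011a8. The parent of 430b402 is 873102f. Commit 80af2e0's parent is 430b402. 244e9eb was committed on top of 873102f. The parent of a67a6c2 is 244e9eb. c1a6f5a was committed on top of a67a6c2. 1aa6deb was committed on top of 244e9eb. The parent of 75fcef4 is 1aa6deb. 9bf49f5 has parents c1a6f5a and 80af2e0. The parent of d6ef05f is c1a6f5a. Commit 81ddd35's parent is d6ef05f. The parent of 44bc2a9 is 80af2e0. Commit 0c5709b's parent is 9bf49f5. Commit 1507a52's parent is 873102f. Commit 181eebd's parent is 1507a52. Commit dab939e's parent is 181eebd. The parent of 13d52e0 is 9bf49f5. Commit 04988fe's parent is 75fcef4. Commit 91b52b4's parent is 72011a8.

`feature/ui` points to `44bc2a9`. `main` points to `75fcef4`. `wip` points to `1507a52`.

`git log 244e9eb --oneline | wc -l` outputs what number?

3

Walking parent pointers from 244e9eb: reachable set = {244e9eb, 72011a8, 873102f}.
That is 3 commits.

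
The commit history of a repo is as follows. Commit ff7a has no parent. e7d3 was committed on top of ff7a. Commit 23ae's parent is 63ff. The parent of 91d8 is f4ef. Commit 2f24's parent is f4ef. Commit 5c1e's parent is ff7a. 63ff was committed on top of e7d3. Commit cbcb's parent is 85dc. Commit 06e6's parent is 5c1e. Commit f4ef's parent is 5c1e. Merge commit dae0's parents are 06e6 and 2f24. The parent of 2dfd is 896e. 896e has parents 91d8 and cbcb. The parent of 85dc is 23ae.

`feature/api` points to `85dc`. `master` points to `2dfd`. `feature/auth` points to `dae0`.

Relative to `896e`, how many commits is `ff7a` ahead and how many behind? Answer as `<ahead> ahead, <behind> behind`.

0 ahead, 9 behind

Reachable from ff7a: {ff7a}.
Reachable from 896e: {23ae, 5c1e, 63ff, 85dc, 896e, 91d8, cbcb, e7d3, f4ef, ff7a}.
Only in ff7a's history (ahead): {} — 0.
Only in 896e's history (behind): {23ae, 5c1e, 63ff, 85dc, 896e, 91d8, cbcb, e7d3, f4ef} — 9.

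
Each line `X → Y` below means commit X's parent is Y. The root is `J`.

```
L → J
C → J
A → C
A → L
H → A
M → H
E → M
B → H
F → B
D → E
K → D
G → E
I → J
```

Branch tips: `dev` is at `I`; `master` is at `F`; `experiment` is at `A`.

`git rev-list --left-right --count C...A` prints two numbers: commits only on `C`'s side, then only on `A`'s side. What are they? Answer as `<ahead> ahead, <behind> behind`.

Reachable from C: {C, J}.
Reachable from A: {A, C, J, L}.
Only in C's history (ahead): {} — 0.
Only in A's history (behind): {A, L} — 2.

0 ahead, 2 behind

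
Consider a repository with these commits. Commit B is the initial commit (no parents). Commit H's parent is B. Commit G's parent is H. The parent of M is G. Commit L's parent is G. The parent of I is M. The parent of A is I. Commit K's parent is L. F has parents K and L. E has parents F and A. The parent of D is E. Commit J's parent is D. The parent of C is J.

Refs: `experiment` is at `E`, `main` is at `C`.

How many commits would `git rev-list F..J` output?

Reachable from J: {A, B, D, E, F, G, H, I, J, K, L, M}.
Reachable from F: {B, F, G, H, K, L}.
In J's history but not F's: {A, D, E, I, J, M} — 6 commits.

6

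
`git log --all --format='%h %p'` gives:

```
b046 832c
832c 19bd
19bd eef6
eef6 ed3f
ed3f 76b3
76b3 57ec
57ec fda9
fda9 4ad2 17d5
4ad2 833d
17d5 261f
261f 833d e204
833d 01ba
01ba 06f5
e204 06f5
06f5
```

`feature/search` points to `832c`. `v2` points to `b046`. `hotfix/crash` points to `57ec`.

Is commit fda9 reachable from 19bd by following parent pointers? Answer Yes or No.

Yes

Ancestors of 19bd (commits reachable by following parents): {01ba, 06f5, 17d5, 19bd, 261f, 4ad2, 57ec, 76b3, 833d, e204, ed3f, eef6, fda9}.
fda9 is in that set, so it is an ancestor of 19bd.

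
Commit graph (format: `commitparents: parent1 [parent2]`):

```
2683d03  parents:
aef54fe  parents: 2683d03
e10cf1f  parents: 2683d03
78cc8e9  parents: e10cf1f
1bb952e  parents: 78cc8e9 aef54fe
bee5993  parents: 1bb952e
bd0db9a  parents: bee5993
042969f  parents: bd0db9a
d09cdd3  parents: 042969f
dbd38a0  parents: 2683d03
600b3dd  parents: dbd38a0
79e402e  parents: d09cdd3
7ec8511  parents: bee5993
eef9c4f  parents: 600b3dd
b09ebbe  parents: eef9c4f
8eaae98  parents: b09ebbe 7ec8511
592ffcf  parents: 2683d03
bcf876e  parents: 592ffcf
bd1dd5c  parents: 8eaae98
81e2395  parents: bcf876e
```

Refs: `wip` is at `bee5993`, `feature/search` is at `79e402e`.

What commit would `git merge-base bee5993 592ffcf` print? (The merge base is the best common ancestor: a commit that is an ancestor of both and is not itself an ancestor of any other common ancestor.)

2683d03

Ancestors of bee5993: {1bb952e, 2683d03, 78cc8e9, aef54fe, bee5993, e10cf1f}.
Ancestors of 592ffcf: {2683d03, 592ffcf}.
Common ancestors: {2683d03}.
The only common ancestor is 2683d03, so it is the merge base.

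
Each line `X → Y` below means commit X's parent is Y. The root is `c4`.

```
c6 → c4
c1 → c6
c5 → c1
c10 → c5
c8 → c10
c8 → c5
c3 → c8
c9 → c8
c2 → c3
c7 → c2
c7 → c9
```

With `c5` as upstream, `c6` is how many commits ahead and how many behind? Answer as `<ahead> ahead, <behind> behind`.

Reachable from c6: {c4, c6}.
Reachable from c5: {c1, c4, c5, c6}.
Only in c6's history (ahead): {} — 0.
Only in c5's history (behind): {c1, c5} — 2.

0 ahead, 2 behind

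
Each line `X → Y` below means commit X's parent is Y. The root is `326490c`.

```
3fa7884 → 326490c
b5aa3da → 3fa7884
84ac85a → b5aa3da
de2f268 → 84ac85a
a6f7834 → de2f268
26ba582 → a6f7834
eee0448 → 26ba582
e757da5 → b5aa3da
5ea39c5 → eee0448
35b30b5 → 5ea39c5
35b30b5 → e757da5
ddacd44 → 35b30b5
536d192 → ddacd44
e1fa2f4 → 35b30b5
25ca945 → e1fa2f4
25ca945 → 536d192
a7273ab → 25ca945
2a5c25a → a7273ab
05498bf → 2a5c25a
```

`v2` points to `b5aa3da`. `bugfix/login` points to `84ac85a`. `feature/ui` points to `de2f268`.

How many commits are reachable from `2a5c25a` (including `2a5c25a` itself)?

17

Walking parent pointers from 2a5c25a: reachable set = {25ca945, 26ba582, 2a5c25a, 326490c, 35b30b5, 3fa7884, 536d192, 5ea39c5, 84ac85a, a6f7834, a7273ab, b5aa3da, ddacd44, de2f268, e1fa2f4, e757da5, eee0448}.
That is 17 commits.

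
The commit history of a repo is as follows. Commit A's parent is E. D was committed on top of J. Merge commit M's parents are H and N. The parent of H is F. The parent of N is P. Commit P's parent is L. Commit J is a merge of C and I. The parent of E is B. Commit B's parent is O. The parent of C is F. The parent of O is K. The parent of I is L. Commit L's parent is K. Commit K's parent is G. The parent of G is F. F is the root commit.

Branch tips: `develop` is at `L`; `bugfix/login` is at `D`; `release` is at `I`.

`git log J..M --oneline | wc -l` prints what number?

4

Reachable from M: {F, G, H, K, L, M, N, P}.
Reachable from J: {C, F, G, I, J, K, L}.
In M's history but not J's: {H, M, N, P} — 4 commits.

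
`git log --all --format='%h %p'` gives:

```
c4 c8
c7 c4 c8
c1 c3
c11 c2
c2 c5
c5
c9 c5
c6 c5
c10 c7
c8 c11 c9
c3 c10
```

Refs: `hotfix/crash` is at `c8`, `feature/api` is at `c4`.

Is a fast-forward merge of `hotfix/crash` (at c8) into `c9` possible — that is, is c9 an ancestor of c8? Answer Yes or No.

Yes

A fast-forward from c9 to c8 is possible iff c9 is an ancestor of c8.
Ancestors of c8: {c11, c2, c5, c8, c9}.
c9 is among them, so fast-forward is possible.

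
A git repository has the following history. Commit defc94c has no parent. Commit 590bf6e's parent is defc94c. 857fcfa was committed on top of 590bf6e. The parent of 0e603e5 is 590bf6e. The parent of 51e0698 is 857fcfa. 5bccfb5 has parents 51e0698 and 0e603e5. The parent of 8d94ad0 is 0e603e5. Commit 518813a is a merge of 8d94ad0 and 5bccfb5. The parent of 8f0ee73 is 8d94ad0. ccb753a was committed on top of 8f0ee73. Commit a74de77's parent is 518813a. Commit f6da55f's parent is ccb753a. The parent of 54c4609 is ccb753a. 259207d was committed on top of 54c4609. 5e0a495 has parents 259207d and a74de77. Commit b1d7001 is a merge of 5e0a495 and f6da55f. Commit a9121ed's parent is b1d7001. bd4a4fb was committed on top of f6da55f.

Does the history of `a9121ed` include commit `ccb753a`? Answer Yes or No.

Yes

Ancestors of a9121ed (commits reachable by following parents): {0e603e5, 259207d, 518813a, 51e0698, 54c4609, 590bf6e, 5bccfb5, 5e0a495, 857fcfa, 8d94ad0, 8f0ee73, a74de77, a9121ed, b1d7001, ccb753a, defc94c, f6da55f}.
ccb753a is in that set, so it is an ancestor of a9121ed.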